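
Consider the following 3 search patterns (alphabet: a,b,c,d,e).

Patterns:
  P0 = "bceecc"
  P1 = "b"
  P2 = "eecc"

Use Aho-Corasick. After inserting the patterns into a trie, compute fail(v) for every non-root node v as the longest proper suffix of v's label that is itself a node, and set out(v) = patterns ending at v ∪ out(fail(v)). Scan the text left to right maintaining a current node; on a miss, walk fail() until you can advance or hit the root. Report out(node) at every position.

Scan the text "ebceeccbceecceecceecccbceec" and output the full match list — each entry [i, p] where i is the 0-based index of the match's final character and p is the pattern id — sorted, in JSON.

Construct AC machine:
Trie nodes:
  0='ε' goto b→1 e→7
  1='b' goto c→2  ←P1
  2='bc' goto e→3
  3='bce' goto e→4
  4='bcee' goto c→5
  5='bceec' goto c→6
  6='bceecc' goto ·  ←P0
  7='e' goto e→8
  8='ee' goto c→9
  9='eec' goto c→10
  10='eecc' goto ·  ←P2

BFS fail/out derivation:
  fail(1) 'b': from fail(0)=0 chase 'b': 0 ⇒ 0;  out={1}∪out(0)={1}
  fail(7) 'e': from fail(0)=0 chase 'e': 0 ⇒ 0;  out=∅∪out(0)=∅
  fail(2) 'bc': from fail(1)=0 chase 'c': 0 ⇒ 0;  out=∅∪out(0)=∅
  fail(8) 'ee': from fail(7)=0 chase 'e': 0 ⇒ 7;  out=∅∪out(7)=∅
  fail(3) 'bce': from fail(2)=0 chase 'e': 0 ⇒ 7;  out=∅∪out(7)=∅
  fail(9) 'eec': from fail(8)=7 chase 'c': 7→0 ⇒ 0;  out=∅∪out(0)=∅
  fail(4) 'bcee': from fail(3)=7 chase 'e': 7 ⇒ 8;  out=∅∪out(8)=∅
  fail(10) 'eecc': from fail(9)=0 chase 'c': 0 ⇒ 0;  out={2}∪out(0)={2}
  fail(5) 'bceec': from fail(4)=8 chase 'c': 8 ⇒ 9;  out=∅∪out(9)=∅
  fail(6) 'bceecc': from fail(5)=9 chase 'c': 9 ⇒ 10;  out={0}∪out(10)={0,2}

Text stream:
pos 0 'e': at 7
pos 1 'b': at 1 (fail-walked)  emit P1@[1:1]
pos 2 'c': at 2
pos 3 'e': at 3
pos 4 'e': at 4
pos 5 'c': at 5
pos 6 'c': at 6  emit P0@[1:6],P2@[3:6]
pos 7 'b': at 1 (fail-walked)  emit P1@[7:7]
pos 8 'c': at 2
pos 9 'e': at 3
pos 10 'e': at 4
pos 11 'c': at 5
pos 12 'c': at 6  emit P0@[7:12],P2@[9:12]
pos 13 'e': at 7 (fail-walked)
pos 14 'e': at 8
pos 15 'c': at 9
pos 16 'c': at 10  emit P2@[13:16]
pos 17 'e': at 7 (fail-walked)
pos 18 'e': at 8
pos 19 'c': at 9
pos 20 'c': at 10  emit P2@[17:20]
pos 21 'c': at 0 (fail-walked)
pos 22 'b': at 1  emit P1@[22:22]
pos 23 'c': at 2
pos 24 'e': at 3
pos 25 'e': at 4
pos 26 'c': at 5

Matches: [[1,1],[6,0],[6,2],[7,1],[12,0],[12,2],[16,2],[20,2],[22,1]]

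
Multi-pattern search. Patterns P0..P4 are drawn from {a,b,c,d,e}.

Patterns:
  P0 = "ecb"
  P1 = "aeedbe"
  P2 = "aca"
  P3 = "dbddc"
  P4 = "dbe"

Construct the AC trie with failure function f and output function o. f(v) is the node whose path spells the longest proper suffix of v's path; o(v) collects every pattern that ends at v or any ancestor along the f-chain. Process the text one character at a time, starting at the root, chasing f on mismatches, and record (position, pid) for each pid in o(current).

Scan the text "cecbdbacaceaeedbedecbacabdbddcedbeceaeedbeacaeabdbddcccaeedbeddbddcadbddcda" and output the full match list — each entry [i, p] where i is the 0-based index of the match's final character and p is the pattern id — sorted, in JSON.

Build automaton:
Trie nodes:
  0='ε' goto a→4 d→12 e→1
  1='e' goto c→2
  2='ec' goto b→3
  3='ecb' goto ·  ←P0
  4='a' goto c→10 e→5
  5='ae' goto e→6
  6='aee' goto d→7
  7='aeed' goto b→8
  8='aeedb' goto e→9
  9='aeedbe' goto ·  ←P1
  10='ac' goto a→11
  11='aca' goto ·  ←P2
  12='d' goto b→13
  13='db' goto d→14 e→17
  14='dbd' goto d→15
  15='dbdd' goto c→16
  16='dbddc' goto ·  ←P3
  17='dbe' goto ·  ←P4

Failure links (BFS by depth):
  fail(1) 'e': from fail(0)=0 chase 'e': 0 ⇒ 0;  out=∅∪out(0)=∅
  fail(4) 'a': from fail(0)=0 chase 'a': 0 ⇒ 0;  out=∅∪out(0)=∅
  fail(12) 'd': from fail(0)=0 chase 'd': 0 ⇒ 0;  out=∅∪out(0)=∅
  fail(2) 'ec': from fail(1)=0 chase 'c': 0 ⇒ 0;  out=∅∪out(0)=∅
  fail(5) 'ae': from fail(4)=0 chase 'e': 0 ⇒ 1;  out=∅∪out(1)=∅
  fail(10) 'ac': from fail(4)=0 chase 'c': 0 ⇒ 0;  out=∅∪out(0)=∅
  fail(13) 'db': from fail(12)=0 chase 'b': 0 ⇒ 0;  out=∅∪out(0)=∅
  fail(3) 'ecb': from fail(2)=0 chase 'b': 0 ⇒ 0;  out={0}∪out(0)={0}
  fail(6) 'aee': from fail(5)=1 chase 'e': 1→0 ⇒ 1;  out=∅∪out(1)=∅
  fail(11) 'aca': from fail(10)=0 chase 'a': 0 ⇒ 4;  out={2}∪out(4)={2}
  fail(14) 'dbd': from fail(13)=0 chase 'd': 0 ⇒ 12;  out=∅∪out(12)=∅
  fail(17) 'dbe': from fail(13)=0 chase 'e': 0 ⇒ 1;  out={4}∪out(1)={4}
  fail(7) 'aeed': from fail(6)=1 chase 'd': 1→0 ⇒ 12;  out=∅∪out(12)=∅
  fail(15) 'dbdd': from fail(14)=12 chase 'd': 12→0 ⇒ 12;  out=∅∪out(12)=∅
  fail(8) 'aeedb': from fail(7)=12 chase 'b': 12 ⇒ 13;  out=∅∪out(13)=∅
  fail(16) 'dbddc': from fail(15)=12 chase 'c': 12→0 ⇒ 0;  out={3}∪out(0)={3}
  fail(9) 'aeedbe': from fail(8)=13 chase 'e': 13 ⇒ 17;  out={1}∪out(17)={1,4}

Run:
i=0 'c': node 0→0
i=1 'e': node 0→1
i=2 'c': node 1→2
i=3 'b': node 2→3  ** P0@[1:3]
i=4 'd': node 3→12 (fail-walked)
i=5 'b': node 12→13
i=6 'a': node 13→4 (fail-walked)
i=7 'c': node 4→10
i=8 'a': node 10→11  ** P2@[6:8]
i=9 'c': node 11→10 (fail-walked)
i=10 'e': node 10→1 (fail-walked)
i=11 'a': node 1→4 (fail-walked)
i=12 'e': node 4→5
i=13 'e': node 5→6
i=14 'd': node 6→7
i=15 'b': node 7→8
i=16 'e': node 8→9  ** P1@[11:16],P4@[14:16]
i=17 'd': node 9→12 (fail-walked)
i=18 'e': node 12→1 (fail-walked)
i=19 'c': node 1→2
i=20 'b': node 2→3  ** P0@[18:20]
i=21 'a': node 3→4 (fail-walked)
i=22 'c': node 4→10
i=23 'a': node 10→11  ** P2@[21:23]
i=24 'b': node 11→0 (fail-walked)
i=25 'd': node 0→12
i=26 'b': node 12→13
i=27 'd': node 13→14
i=28 'd': node 14→15
i=29 'c': node 15→16  ** P3@[25:29]
i=30 'e': node 16→1 (fail-walked)
i=31 'd': node 1→12 (fail-walked)
i=32 'b': node 12→13
i=33 'e': node 13→17  ** P4@[31:33]
i=34 'c': node 17→2 (fail-walked)
i=35 'e': node 2→1 (fail-walked)
i=36 'a': node 1→4 (fail-walked)
i=37 'e': node 4→5
i=38 'e': node 5→6
i=39 'd': node 6→7
i=40 'b': node 7→8
i=41 'e': node 8→9  ** P1@[36:41],P4@[39:41]
i=42 'a': node 9→4 (fail-walked)
i=43 'c': node 4→10
i=44 'a': node 10→11  ** P2@[42:44]
i=45 'e': node 11→5 (fail-walked)
i=46 'a': node 5→4 (fail-walked)
i=47 'b': node 4→0 (fail-walked)
i=48 'd': node 0→12
i=49 'b': node 12→13
i=50 'd': node 13→14
i=51 'd': node 14→15
i=52 'c': node 15→16  ** P3@[48:52]
i=53 'c': node 16→0 (fail-walked)
i=54 'c': node 0→0
i=55 'a': node 0→4
i=56 'e': node 4→5
i=57 'e': node 5→6
i=58 'd': node 6→7
i=59 'b': node 7→8
i=60 'e': node 8→9  ** P1@[55:60],P4@[58:60]
i=61 'd': node 9→12 (fail-walked)
i=62 'd': node 12→12 (fail-walked)
i=63 'b': node 12→13
i=64 'd': node 13→14
i=65 'd': node 14→15
i=66 'c': node 15→16  ** P3@[62:66]
i=67 'a': node 16→4 (fail-walked)
i=68 'd': node 4→12 (fail-walked)
i=69 'b': node 12→13
i=70 'd': node 13→14
i=71 'd': node 14→15
i=72 'c': node 15→16  ** P3@[68:72]
i=73 'd': node 16→12 (fail-walked)
i=74 'a': node 12→4 (fail-walked)

All matches (sorted): [[3,0],[8,2],[16,1],[16,4],[20,0],[23,2],[29,3],[33,4],[41,1],[41,4],[44,2],[52,3],[60,1],[60,4],[66,3],[72,3]]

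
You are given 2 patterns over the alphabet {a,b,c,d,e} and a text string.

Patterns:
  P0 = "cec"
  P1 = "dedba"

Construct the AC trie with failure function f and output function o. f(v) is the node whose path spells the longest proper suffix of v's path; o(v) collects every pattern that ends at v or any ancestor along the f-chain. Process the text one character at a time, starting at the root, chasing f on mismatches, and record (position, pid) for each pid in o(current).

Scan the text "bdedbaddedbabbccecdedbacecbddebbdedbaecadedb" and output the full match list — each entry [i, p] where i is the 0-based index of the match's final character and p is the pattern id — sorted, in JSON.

Build automaton:
Trie nodes:
  n0 'ε': c→1 d→4
  n1 'c': e→2
  n2 'ce': c→3
  n3 'cec': ·  [P0 ends]
  n4 'd': e→5
  n5 'de': d→6
  n6 'ded': b→7
  n7 'dedb': a→8
  n8 'dedba': ·  [P1 ends]

BFS fail/out derivation:
  n1('c'): parent n0 fail=0; on 'c' 0 → fail=0;  out ∅∪∅=∅
  n4('d'): parent n0 fail=0; on 'd' 0 → fail=0;  out ∅∪∅=∅
  n2('ce'): parent n1 fail=0; on 'e' 0 → fail=0;  out ∅∪∅=∅
  n5('de'): parent n4 fail=0; on 'e' 0 → fail=0;  out ∅∪∅=∅
  n3('cec'): parent n2 fail=0; on 'c' 0 → fail=1;  out {0}∪∅={0}
  n6('ded'): parent n5 fail=0; on 'd' 0 → fail=4;  out ∅∪∅=∅
  n7('dedb'): parent n6 fail=4; on 'b' 4→0 → fail=0;  out ∅∪∅=∅
  n8('dedba'): parent n7 fail=0; on 'a' 0 → fail=0;  out {1}∪∅={1}

Run:
[0] read 'b'  n0⇒n0
[1] read 'd'  n0⇒n4
[2] read 'e'  n4⇒n5
[3] read 'd'  n5⇒n6
[4] read 'b'  n6⇒n7
[5] read 'a'  n7⇒n8  → match P1@[1:5]
[6] read 'd'  n8⇒n4 (via fail)
[7] read 'd'  n4⇒n4 (via fail)
[8] read 'e'  n4⇒n5
[9] read 'd'  n5⇒n6
[10] read 'b'  n6⇒n7
[11] read 'a'  n7⇒n8  → match P1@[7:11]
[12] read 'b'  n8⇒n0 (via fail)
[13] read 'b'  n0⇒n0
[14] read 'c'  n0⇒n1
[15] read 'c'  n1⇒n1 (via fail)
[16] read 'e'  n1⇒n2
[17] read 'c'  n2⇒n3  → match P0@[15:17]
[18] read 'd'  n3⇒n4 (via fail)
[19] read 'e'  n4⇒n5
[20] read 'd'  n5⇒n6
[21] read 'b'  n6⇒n7
[22] read 'a'  n7⇒n8  → match P1@[18:22]
[23] read 'c'  n8⇒n1 (via fail)
[24] read 'e'  n1⇒n2
[25] read 'c'  n2⇒n3  → match P0@[23:25]
[26] read 'b'  n3⇒n0 (via fail)
[27] read 'd'  n0⇒n4
[28] read 'd'  n4⇒n4 (via fail)
[29] read 'e'  n4⇒n5
[30] read 'b'  n5⇒n0 (via fail)
[31] read 'b'  n0⇒n0
[32] read 'd'  n0⇒n4
[33] read 'e'  n4⇒n5
[34] read 'd'  n5⇒n6
[35] read 'b'  n6⇒n7
[36] read 'a'  n7⇒n8  → match P1@[32:36]
[37] read 'e'  n8⇒n0 (via fail)
[38] read 'c'  n0⇒n1
[39] read 'a'  n1⇒n0 (via fail)
[40] read 'd'  n0⇒n4
[41] read 'e'  n4⇒n5
[42] read 'd'  n5⇒n6
[43] read 'b'  n6⇒n7

Matches: [[5,1],[11,1],[17,0],[22,1],[25,0],[36,1]]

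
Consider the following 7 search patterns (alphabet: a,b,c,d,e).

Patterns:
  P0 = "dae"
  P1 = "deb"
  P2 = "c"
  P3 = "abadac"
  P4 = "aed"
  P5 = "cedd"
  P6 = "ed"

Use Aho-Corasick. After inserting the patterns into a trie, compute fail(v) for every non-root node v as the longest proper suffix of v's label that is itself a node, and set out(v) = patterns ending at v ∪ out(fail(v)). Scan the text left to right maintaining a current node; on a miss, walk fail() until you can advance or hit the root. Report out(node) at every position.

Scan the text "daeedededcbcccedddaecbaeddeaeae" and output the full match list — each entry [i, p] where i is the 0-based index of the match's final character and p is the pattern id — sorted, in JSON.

Construct AC machine:
Trie nodes:
  0='ε' goto a→7 c→6 d→1 e→18
  1='d' goto a→2 e→4
  2='da' goto e→3
  3='dae' goto ·  ←P0
  4='de' goto b→5
  5='deb' goto ·  ←P1
  6='c' goto e→15  ←P2
  7='a' goto b→8 e→13
  8='ab' goto a→9
  9='aba' goto d→10
  10='abad' goto a→11
  11='abada' goto c→12
  12='abadac' goto ·  ←P3
  13='ae' goto d→14
  14='aed' goto ·  ←P4
  15='ce' goto d→16
  16='ced' goto d→17
  17='cedd' goto ·  ←P5
  18='e' goto d→19
  19='ed' goto ·  ←P6

BFS fail/out derivation:
  n1('d'): parent n0 fail=0; on 'd' 0 → fail=0;  out ∅∪∅=∅
  n6('c'): parent n0 fail=0; on 'c' 0 → fail=0;  out {2}∪∅={2}
  n7('a'): parent n0 fail=0; on 'a' 0 → fail=0;  out ∅∪∅=∅
  n18('e'): parent n0 fail=0; on 'e' 0 → fail=0;  out ∅∪∅=∅
  n2('da'): parent n1 fail=0; on 'a' 0 → fail=7;  out ∅∪∅=∅
  n4('de'): parent n1 fail=0; on 'e' 0 → fail=18;  out ∅∪∅=∅
  n8('ab'): parent n7 fail=0; on 'b' 0 → fail=0;  out ∅∪∅=∅
  n13('ae'): parent n7 fail=0; on 'e' 0 → fail=18;  out ∅∪∅=∅
  n15('ce'): parent n6 fail=0; on 'e' 0 → fail=18;  out ∅∪∅=∅
  n19('ed'): parent n18 fail=0; on 'd' 0 → fail=1;  out {6}∪∅={6}
  n3('dae'): parent n2 fail=7; on 'e' 7 → fail=13;  out {0}∪∅={0}
  n5('deb'): parent n4 fail=18; on 'b' 18→0 → fail=0;  out {1}∪∅={1}
  n9('aba'): parent n8 fail=0; on 'a' 0 → fail=7;  out ∅∪∅=∅
  n14('aed'): parent n13 fail=18; on 'd' 18 → fail=19;  out {4}∪{6}={4,6}
  n16('ced'): parent n15 fail=18; on 'd' 18 → fail=19;  out ∅∪{6}={6}
  n10('abad'): parent n9 fail=7; on 'd' 7→0 → fail=1;  out ∅∪∅=∅
  n17('cedd'): parent n16 fail=19; on 'd' 19→1→0 → fail=1;  out {5}∪∅={5}
  n11('abada'): parent n10 fail=1; on 'a' 1 → fail=2;  out ∅∪∅=∅
  n12('abadac'): parent n11 fail=2; on 'c' 2→7→0 → fail=6;  out {3}∪{2}={2,3}

Text stream:
pos 0 'd': at 1
pos 1 'a': at 2
pos 2 'e': at 3  ** P0@[0:2]
pos 3 'e': at 18 ·f
pos 4 'd': at 19  ** P6@[3:4]
pos 5 'e': at 4 ·f
pos 6 'd': at 19 ·f  ** P6@[5:6]
pos 7 'e': at 4 ·f
pos 8 'd': at 19 ·f  ** P6@[7:8]
pos 9 'c': at 6 ·f  ** P2@[9:9]
pos 10 'b': at 0 ·f
pos 11 'c': at 6  ** P2@[11:11]
pos 12 'c': at 6 ·f  ** P2@[12:12]
pos 13 'c': at 6 ·f  ** P2@[13:13]
pos 14 'e': at 15
pos 15 'd': at 16  ** P6@[14:15]
pos 16 'd': at 17  ** P5@[13:16]
pos 17 'd': at 1 ·f
pos 18 'a': at 2
pos 19 'e': at 3  ** P0@[17:19]
pos 20 'c': at 6 ·f  ** P2@[20:20]
pos 21 'b': at 0 ·f
pos 22 'a': at 7
pos 23 'e': at 13
pos 24 'd': at 14  ** P4@[22:24],P6@[23:24]
pos 25 'd': at 1 ·f
pos 26 'e': at 4
pos 27 'a': at 7 ·f
pos 28 'e': at 13
pos 29 'a': at 7 ·f
pos 30 'e': at 13

All matches (sorted): [[2,0],[4,6],[6,6],[8,6],[9,2],[11,2],[12,2],[13,2],[15,6],[16,5],[19,0],[20,2],[24,4],[24,6]]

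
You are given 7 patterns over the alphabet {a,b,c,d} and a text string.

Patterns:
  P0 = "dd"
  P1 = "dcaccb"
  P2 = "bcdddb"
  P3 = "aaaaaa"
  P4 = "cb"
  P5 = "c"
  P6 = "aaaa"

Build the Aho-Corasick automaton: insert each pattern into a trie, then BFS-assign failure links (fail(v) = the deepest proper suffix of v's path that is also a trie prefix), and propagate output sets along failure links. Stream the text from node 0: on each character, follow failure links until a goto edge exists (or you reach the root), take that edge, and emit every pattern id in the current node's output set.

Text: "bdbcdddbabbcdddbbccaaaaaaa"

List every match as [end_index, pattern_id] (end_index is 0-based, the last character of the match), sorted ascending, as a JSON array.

Build:
Trie nodes:
  0='ε' goto a→14 b→8 c→20 d→1
  1='d' goto c→3 d→2
  2='dd' goto ·  [P0 ends]
  3='dc' goto a→4
  4='dca' goto c→5
  5='dcac' goto c→6
  6='dcacc' goto b→7
  7='dcaccb' goto ·  [P1 ends]
  8='b' goto c→9
  9='bc' goto d→10
  10='bcd' goto d→11
  11='bcdd' goto d→12
  12='bcddd' goto b→13
  13='bcdddb' goto ·  [P2 ends]
  14='a' goto a→15
  15='aa' goto a→16
  16='aaa' goto a→17
  17='aaaa' goto a→18  [P6 ends]
  18='aaaaa' goto a→19
  19='aaaaaa' goto ·  [P3 ends]
  20='c' goto b→21  [P5 ends]
  21='cb' goto ·  [P4 ends]

Failure links (BFS by depth):
  fail(1) 'd': from fail(0)=0 chase 'd': 0 ⇒ 0;  out=∅∪out(0)=∅
  fail(8) 'b': from fail(0)=0 chase 'b': 0 ⇒ 0;  out=∅∪out(0)=∅
  fail(14) 'a': from fail(0)=0 chase 'a': 0 ⇒ 0;  out=∅∪out(0)=∅
  fail(20) 'c': from fail(0)=0 chase 'c': 0 ⇒ 0;  out={5}∪out(0)={5}
  fail(2) 'dd': from fail(1)=0 chase 'd': 0 ⇒ 1;  out={0}∪out(1)={0}
  fail(3) 'dc': from fail(1)=0 chase 'c': 0 ⇒ 20;  out=∅∪out(20)={5}
  fail(9) 'bc': from fail(8)=0 chase 'c': 0 ⇒ 20;  out=∅∪out(20)={5}
  fail(15) 'aa': from fail(14)=0 chase 'a': 0 ⇒ 14;  out=∅∪out(14)=∅
  fail(21) 'cb': from fail(20)=0 chase 'b': 0 ⇒ 8;  out={4}∪out(8)={4}
  fail(4) 'dca': from fail(3)=20 chase 'a': 20→0 ⇒ 14;  out=∅∪out(14)=∅
  fail(10) 'bcd': from fail(9)=20 chase 'd': 20→0 ⇒ 1;  out=∅∪out(1)=∅
  fail(16) 'aaa': from fail(15)=14 chase 'a': 14 ⇒ 15;  out=∅∪out(15)=∅
  fail(5) 'dcac': from fail(4)=14 chase 'c': 14→0 ⇒ 20;  out=∅∪out(20)={5}
  fail(11) 'bcdd': from fail(10)=1 chase 'd': 1 ⇒ 2;  out=∅∪out(2)={0}
  fail(17) 'aaaa': from fail(16)=15 chase 'a': 15 ⇒ 16;  out={6}∪out(16)={6}
  fail(6) 'dcacc': from fail(5)=20 chase 'c': 20→0 ⇒ 20;  out=∅∪out(20)={5}
  fail(12) 'bcddd': from fail(11)=2 chase 'd': 2→1 ⇒ 2;  out=∅∪out(2)={0}
  fail(18) 'aaaaa': from fail(17)=16 chase 'a': 16 ⇒ 17;  out=∅∪out(17)={6}
  fail(7) 'dcaccb': from fail(6)=20 chase 'b': 20 ⇒ 21;  out={1}∪out(21)={1,4}
  fail(13) 'bcdddb': from fail(12)=2 chase 'b': 2→1→0 ⇒ 8;  out={2}∪out(8)={2}
  fail(19) 'aaaaaa': from fail(18)=17 chase 'a': 17 ⇒ 18;  out={3}∪out(18)={3,6}

Run:
i=0 'b': node 0→8
i=1 'd': node 8→1 (fail-walked)
i=2 'b': node 1→8 (fail-walked)
i=3 'c': node 8→9  → match P5@[3:3]
i=4 'd': node 9→10
i=5 'd': node 10→11  → match P0@[4:5]
i=6 'd': node 11→12  → match P0@[5:6]
i=7 'b': node 12→13  → match P2@[2:7]
i=8 'a': node 13→14 (fail-walked)
i=9 'b': node 14→8 (fail-walked)
i=10 'b': node 8→8 (fail-walked)
i=11 'c': node 8→9  → match P5@[11:11]
i=12 'd': node 9→10
i=13 'd': node 10→11  → match P0@[12:13]
i=14 'd': node 11→12  → match P0@[13:14]
i=15 'b': node 12→13  → match P2@[10:15]
i=16 'b': node 13→8 (fail-walked)
i=17 'c': node 8→9  → match P5@[17:17]
i=18 'c': node 9→20 (fail-walked)  → match P5@[18:18]
i=19 'a': node 20→14 (fail-walked)
i=20 'a': node 14→15
i=21 'a': node 15→16
i=22 'a': node 16→17  → match P6@[19:22]
i=23 'a': node 17→18  → match P6@[20:23]
i=24 'a': node 18→19  → match P3@[19:24],P6@[21:24]
i=25 'a': node 19→19 (fail-walked)  → match P3@[20:25],P6@[22:25]

Matches: [[3,5],[5,0],[6,0],[7,2],[11,5],[13,0],[14,0],[15,2],[17,5],[18,5],[22,6],[23,6],[24,3],[24,6],[25,3],[25,6]]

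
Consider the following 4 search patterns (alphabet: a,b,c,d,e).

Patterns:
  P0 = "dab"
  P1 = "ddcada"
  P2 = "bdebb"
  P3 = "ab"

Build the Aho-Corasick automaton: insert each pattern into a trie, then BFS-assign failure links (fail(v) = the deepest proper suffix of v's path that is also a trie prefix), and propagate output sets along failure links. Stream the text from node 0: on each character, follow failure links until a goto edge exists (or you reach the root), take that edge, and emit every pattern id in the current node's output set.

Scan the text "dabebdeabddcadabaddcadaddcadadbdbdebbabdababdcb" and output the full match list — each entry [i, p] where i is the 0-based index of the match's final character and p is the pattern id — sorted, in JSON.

Construct AC machine:
Trie nodes:
  n0 'ε': a→14 b→9 d→1
  n1 'd': a→2 d→4
  n2 'da': b→3
  n3 'dab': ·  ←P0
  n4 'dd': c→5
  n5 'ddc': a→6
  n6 'ddca': d→7
  n7 'ddcad': a→8
  n8 'ddcada': ·  ←P1
  n9 'b': d→10
  n10 'bd': e→11
  n11 'bde': b→12
  n12 'bdeb': b→13
  n13 'bdebb': ·  ←P2
  n14 'a': b→15
  n15 'ab': ·  ←P3

Failure links (BFS by depth):
  fail(1) 'd': from fail(0)=0 chase 'd': 0 ⇒ 0;  out=∅∪out(0)=∅
  fail(9) 'b': from fail(0)=0 chase 'b': 0 ⇒ 0;  out=∅∪out(0)=∅
  fail(14) 'a': from fail(0)=0 chase 'a': 0 ⇒ 0;  out=∅∪out(0)=∅
  fail(2) 'da': from fail(1)=0 chase 'a': 0 ⇒ 14;  out=∅∪out(14)=∅
  fail(4) 'dd': from fail(1)=0 chase 'd': 0 ⇒ 1;  out=∅∪out(1)=∅
  fail(10) 'bd': from fail(9)=0 chase 'd': 0 ⇒ 1;  out=∅∪out(1)=∅
  fail(15) 'ab': from fail(14)=0 chase 'b': 0 ⇒ 9;  out={3}∪out(9)={3}
  fail(3) 'dab': from fail(2)=14 chase 'b': 14 ⇒ 15;  out={0}∪out(15)={0,3}
  fail(5) 'ddc': from fail(4)=1 chase 'c': 1→0 ⇒ 0;  out=∅∪out(0)=∅
  fail(11) 'bde': from fail(10)=1 chase 'e': 1→0 ⇒ 0;  out=∅∪out(0)=∅
  fail(6) 'ddca': from fail(5)=0 chase 'a': 0 ⇒ 14;  out=∅∪out(14)=∅
  fail(12) 'bdeb': from fail(11)=0 chase 'b': 0 ⇒ 9;  out=∅∪out(9)=∅
  fail(7) 'ddcad': from fail(6)=14 chase 'd': 14→0 ⇒ 1;  out=∅∪out(1)=∅
  fail(13) 'bdebb': from fail(12)=9 chase 'b': 9→0 ⇒ 9;  out={2}∪out(9)={2}
  fail(8) 'ddcada': from fail(7)=1 chase 'a': 1 ⇒ 2;  out={1}∪out(2)={1}

Run:
i=0 'd': node 0→1
i=1 'a': node 1→2
i=2 'b': node 2→3  emit P0@[0:2],P3@[1:2]
i=3 'e': node 3→0 ·f
i=4 'b': node 0→9
i=5 'd': node 9→10
i=6 'e': node 10→11
i=7 'a': node 11→14 ·f
i=8 'b': node 14→15  emit P3@[7:8]
i=9 'd': node 15→10 ·f
i=10 'd': node 10→4 ·f
i=11 'c': node 4→5
i=12 'a': node 5→6
i=13 'd': node 6→7
i=14 'a': node 7→8  emit P1@[9:14]
i=15 'b': node 8→3 ·f  emit P0@[13:15],P3@[14:15]
i=16 'a': node 3→14 ·f
i=17 'd': node 14→1 ·f
i=18 'd': node 1→4
i=19 'c': node 4→5
i=20 'a': node 5→6
i=21 'd': node 6→7
i=22 'a': node 7→8  emit P1@[17:22]
i=23 'd': node 8→1 ·f
i=24 'd': node 1→4
i=25 'c': node 4→5
i=26 'a': node 5→6
i=27 'd': node 6→7
i=28 'a': node 7→8  emit P1@[23:28]
i=29 'd': node 8→1 ·f
i=30 'b': node 1→9 ·f
i=31 'd': node 9→10
i=32 'b': node 10→9 ·f
i=33 'd': node 9→10
i=34 'e': node 10→11
i=35 'b': node 11→12
i=36 'b': node 12→13  emit P2@[32:36]
i=37 'a': node 13→14 ·f
i=38 'b': node 14→15  emit P3@[37:38]
i=39 'd': node 15→10 ·f
i=40 'a': node 10→2 ·f
i=41 'b': node 2→3  emit P0@[39:41],P3@[40:41]
i=42 'a': node 3→14 ·f
i=43 'b': node 14→15  emit P3@[42:43]
i=44 'd': node 15→10 ·f
i=45 'c': node 10→0 ·f
i=46 'b': node 0→9

Matches: [[2,0],[2,3],[8,3],[14,1],[15,0],[15,3],[22,1],[28,1],[36,2],[38,3],[41,0],[41,3],[43,3]]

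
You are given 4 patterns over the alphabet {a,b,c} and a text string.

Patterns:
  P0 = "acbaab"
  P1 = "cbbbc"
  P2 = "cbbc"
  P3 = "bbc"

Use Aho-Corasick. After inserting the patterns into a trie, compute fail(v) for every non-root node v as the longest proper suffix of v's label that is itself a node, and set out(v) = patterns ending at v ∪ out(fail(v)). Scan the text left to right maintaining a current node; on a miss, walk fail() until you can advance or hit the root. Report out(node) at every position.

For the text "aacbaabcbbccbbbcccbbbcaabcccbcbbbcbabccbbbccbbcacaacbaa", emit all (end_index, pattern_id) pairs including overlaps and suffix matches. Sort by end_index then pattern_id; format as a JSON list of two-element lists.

Construct AC machine:
Trie (insert patterns):
  n0 'ε': a→1 b→13 c→7
  n1 'a': c→2
  n2 'ac': b→3
  n3 'acb': a→4
  n4 'acba': a→5
  n5 'acbaa': b→6
  n6 'acbaab': ·  ←P0
  n7 'c': b→8
  n8 'cb': b→9
  n9 'cbb': b→10 c→12
  n10 'cbbb': c→11
  n11 'cbbbc': ·  ←P1
  n12 'cbbc': ·  ←P2
  n13 'b': b→14
  n14 'bb': c→15
  n15 'bbc': ·  ←P3

Failure links (BFS by depth):
  n1('a'): parent n0 fail=0; on 'a' 0 → fail=0;  out ∅∪∅=∅
  n7('c'): parent n0 fail=0; on 'c' 0 → fail=0;  out ∅∪∅=∅
  n13('b'): parent n0 fail=0; on 'b' 0 → fail=0;  out ∅∪∅=∅
  n2('ac'): parent n1 fail=0; on 'c' 0 → fail=7;  out ∅∪∅=∅
  n8('cb'): parent n7 fail=0; on 'b' 0 → fail=13;  out ∅∪∅=∅
  n14('bb'): parent n13 fail=0; on 'b' 0 → fail=13;  out ∅∪∅=∅
  n3('acb'): parent n2 fail=7; on 'b' 7 → fail=8;  out ∅∪∅=∅
  n9('cbb'): parent n8 fail=13; on 'b' 13 → fail=14;  out ∅∪∅=∅
  n15('bbc'): parent n14 fail=13; on 'c' 13→0 → fail=7;  out {3}∪∅={3}
  n4('acba'): parent n3 fail=8; on 'a' 8→13→0 → fail=1;  out ∅∪∅=∅
  n10('cbbb'): parent n9 fail=14; on 'b' 14→13 → fail=14;  out ∅∪∅=∅
  n12('cbbc'): parent n9 fail=14; on 'c' 14 → fail=15;  out {2}∪{3}={2,3}
  n5('acbaa'): parent n4 fail=1; on 'a' 1→0 → fail=1;  out ∅∪∅=∅
  n11('cbbbc'): parent n10 fail=14; on 'c' 14 → fail=15;  out {1}∪{3}={1,3}
  n6('acbaab'): parent n5 fail=1; on 'b' 1→0 → fail=13;  out {0}∪∅={0}

Text stream:
i=0 'a': node 0→1
i=1 'a': node 1→1 (fail-walked)
i=2 'c': node 1→2
i=3 'b': node 2→3
i=4 'a': node 3→4
i=5 'a': node 4→5
i=6 'b': node 5→6  → match P0@[1:6]
i=7 'c': node 6→7 (fail-walked)
i=8 'b': node 7→8
i=9 'b': node 8→9
i=10 'c': node 9→12  → match P2@[7:10],P3@[8:10]
i=11 'c': node 12→7 (fail-walked)
i=12 'b': node 7→8
i=13 'b': node 8→9
i=14 'b': node 9→10
i=15 'c': node 10→11  → match P1@[11:15],P3@[13:15]
i=16 'c': node 11→7 (fail-walked)
i=17 'c': node 7→7 (fail-walked)
i=18 'b': node 7→8
i=19 'b': node 8→9
i=20 'b': node 9→10
i=21 'c': node 10→11  → match P1@[17:21],P3@[19:21]
i=22 'a': node 11→1 (fail-walked)
i=23 'a': node 1→1 (fail-walked)
i=24 'b': node 1→13 (fail-walked)
i=25 'c': node 13→7 (fail-walked)
i=26 'c': node 7→7 (fail-walked)
i=27 'c': node 7→7 (fail-walked)
i=28 'b': node 7→8
i=29 'c': node 8→7 (fail-walked)
i=30 'b': node 7→8
i=31 'b': node 8→9
i=32 'b': node 9→10
i=33 'c': node 10→11  → match P1@[29:33],P3@[31:33]
i=34 'b': node 11→8 (fail-walked)
i=35 'a': node 8→1 (fail-walked)
i=36 'b': node 1→13 (fail-walked)
i=37 'c': node 13→7 (fail-walked)
i=38 'c': node 7→7 (fail-walked)
i=39 'b': node 7→8
i=40 'b': node 8→9
i=41 'b': node 9→10
i=42 'c': node 10→11  → match P1@[38:42],P3@[40:42]
i=43 'c': node 11→7 (fail-walked)
i=44 'b': node 7→8
i=45 'b': node 8→9
i=46 'c': node 9→12  → match P2@[43:46],P3@[44:46]
i=47 'a': node 12→1 (fail-walked)
i=48 'c': node 1→2
i=49 'a': node 2→1 (fail-walked)
i=50 'a': node 1→1 (fail-walked)
i=51 'c': node 1→2
i=52 'b': node 2→3
i=53 'a': node 3→4
i=54 'a': node 4→5

Matches: [[6,0],[10,2],[10,3],[15,1],[15,3],[21,1],[21,3],[33,1],[33,3],[42,1],[42,3],[46,2],[46,3]]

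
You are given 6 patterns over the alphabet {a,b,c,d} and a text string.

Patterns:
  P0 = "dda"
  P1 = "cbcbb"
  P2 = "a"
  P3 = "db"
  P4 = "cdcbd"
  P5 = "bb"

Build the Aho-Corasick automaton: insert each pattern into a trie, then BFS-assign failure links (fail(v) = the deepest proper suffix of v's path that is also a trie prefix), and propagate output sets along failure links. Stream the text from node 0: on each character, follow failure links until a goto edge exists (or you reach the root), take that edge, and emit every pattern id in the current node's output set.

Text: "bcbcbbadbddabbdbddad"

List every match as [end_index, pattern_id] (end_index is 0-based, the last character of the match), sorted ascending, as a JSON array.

Build:
Trie nodes:
  0='ε' goto a→9 b→15 c→4 d→1
  1='d' goto b→10 d→2
  2='dd' goto a→3
  3='dda' goto ·  ←P0
  4='c' goto b→5 d→11
  5='cb' goto c→6
  6='cbc' goto b→7
  7='cbcb' goto b→8
  8='cbcbb' goto ·  ←P1
  9='a' goto ·  ←P2
  10='db' goto ·  ←P3
  11='cd' goto c→12
  12='cdc' goto b→13
  13='cdcb' goto d→14
  14='cdcbd' goto ·  ←P4
  15='b' goto b→16
  16='bb' goto ·  ←P5

BFS fail/out derivation:
  fail(1) 'd': from fail(0)=0 chase 'd': 0 ⇒ 0;  out=∅∪out(0)=∅
  fail(4) 'c': from fail(0)=0 chase 'c': 0 ⇒ 0;  out=∅∪out(0)=∅
  fail(9) 'a': from fail(0)=0 chase 'a': 0 ⇒ 0;  out={2}∪out(0)={2}
  fail(15) 'b': from fail(0)=0 chase 'b': 0 ⇒ 0;  out=∅∪out(0)=∅
  fail(2) 'dd': from fail(1)=0 chase 'd': 0 ⇒ 1;  out=∅∪out(1)=∅
  fail(5) 'cb': from fail(4)=0 chase 'b': 0 ⇒ 15;  out=∅∪out(15)=∅
  fail(10) 'db': from fail(1)=0 chase 'b': 0 ⇒ 15;  out={3}∪out(15)={3}
  fail(11) 'cd': from fail(4)=0 chase 'd': 0 ⇒ 1;  out=∅∪out(1)=∅
  fail(16) 'bb': from fail(15)=0 chase 'b': 0 ⇒ 15;  out={5}∪out(15)={5}
  fail(3) 'dda': from fail(2)=1 chase 'a': 1→0 ⇒ 9;  out={0}∪out(9)={0,2}
  fail(6) 'cbc': from fail(5)=15 chase 'c': 15→0 ⇒ 4;  out=∅∪out(4)=∅
  fail(12) 'cdc': from fail(11)=1 chase 'c': 1→0 ⇒ 4;  out=∅∪out(4)=∅
  fail(7) 'cbcb': from fail(6)=4 chase 'b': 4 ⇒ 5;  out=∅∪out(5)=∅
  fail(13) 'cdcb': from fail(12)=4 chase 'b': 4 ⇒ 5;  out=∅∪out(5)=∅
  fail(8) 'cbcbb': from fail(7)=5 chase 'b': 5→15 ⇒ 16;  out={1}∪out(16)={1,5}
  fail(14) 'cdcbd': from fail(13)=5 chase 'd': 5→15→0 ⇒ 1;  out={4}∪out(1)={4}

Scan:
i=0 'b': node 0→15
i=1 'c': node 15→4 (via fail)
i=2 'b': node 4→5
i=3 'c': node 5→6
i=4 'b': node 6→7
i=5 'b': node 7→8  ** P1@[1:5],P5@[4:5]
i=6 'a': node 8→9 (via fail)  ** P2@[6:6]
i=7 'd': node 9→1 (via fail)
i=8 'b': node 1→10  ** P3@[7:8]
i=9 'd': node 10→1 (via fail)
i=10 'd': node 1→2
i=11 'a': node 2→3  ** P0@[9:11],P2@[11:11]
i=12 'b': node 3→15 (via fail)
i=13 'b': node 15→16  ** P5@[12:13]
i=14 'd': node 16→1 (via fail)
i=15 'b': node 1→10  ** P3@[14:15]
i=16 'd': node 10→1 (via fail)
i=17 'd': node 1→2
i=18 'a': node 2→3  ** P0@[16:18],P2@[18:18]
i=19 'd': node 3→1 (via fail)

Matches: [[5,1],[5,5],[6,2],[8,3],[11,0],[11,2],[13,5],[15,3],[18,0],[18,2]]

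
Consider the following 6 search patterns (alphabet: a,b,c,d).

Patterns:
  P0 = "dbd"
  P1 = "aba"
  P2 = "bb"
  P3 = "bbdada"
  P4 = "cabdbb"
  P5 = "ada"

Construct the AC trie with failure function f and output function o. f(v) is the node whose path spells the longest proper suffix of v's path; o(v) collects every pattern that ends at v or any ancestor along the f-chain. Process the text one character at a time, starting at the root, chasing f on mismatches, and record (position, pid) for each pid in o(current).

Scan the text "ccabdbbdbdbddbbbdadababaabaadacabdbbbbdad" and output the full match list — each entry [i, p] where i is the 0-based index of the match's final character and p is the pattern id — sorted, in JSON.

Build automaton:
Trie nodes:
  0='ε' goto a→4 b→7 c→13 d→1
  1='d' goto b→2
  2='db' goto d→3
  3='dbd' goto ·  ←P0
  4='a' goto b→5 d→19
  5='ab' goto a→6
  6='aba' goto ·  ←P1
  7='b' goto b→8
  8='bb' goto d→9  ←P2
  9='bbd' goto a→10
  10='bbda' goto d→11
  11='bbdad' goto a→12
  12='bbdada' goto ·  ←P3
  13='c' goto a→14
  14='ca' goto b→15
  15='cab' goto d→16
  16='cabd' goto b→17
  17='cabdb' goto b→18
  18='cabdbb' goto ·  ←P4
  19='ad' goto a→20
  20='ada' goto ·  ←P5

BFS fail/out derivation:
  fail(1) 'd': from fail(0)=0 chase 'd': 0 ⇒ 0;  out=∅∪out(0)=∅
  fail(4) 'a': from fail(0)=0 chase 'a': 0 ⇒ 0;  out=∅∪out(0)=∅
  fail(7) 'b': from fail(0)=0 chase 'b': 0 ⇒ 0;  out=∅∪out(0)=∅
  fail(13) 'c': from fail(0)=0 chase 'c': 0 ⇒ 0;  out=∅∪out(0)=∅
  fail(2) 'db': from fail(1)=0 chase 'b': 0 ⇒ 7;  out=∅∪out(7)=∅
  fail(5) 'ab': from fail(4)=0 chase 'b': 0 ⇒ 7;  out=∅∪out(7)=∅
  fail(8) 'bb': from fail(7)=0 chase 'b': 0 ⇒ 7;  out={2}∪out(7)={2}
  fail(14) 'ca': from fail(13)=0 chase 'a': 0 ⇒ 4;  out=∅∪out(4)=∅
  fail(19) 'ad': from fail(4)=0 chase 'd': 0 ⇒ 1;  out=∅∪out(1)=∅
  fail(3) 'dbd': from fail(2)=7 chase 'd': 7→0 ⇒ 1;  out={0}∪out(1)={0}
  fail(6) 'aba': from fail(5)=7 chase 'a': 7→0 ⇒ 4;  out={1}∪out(4)={1}
  fail(9) 'bbd': from fail(8)=7 chase 'd': 7→0 ⇒ 1;  out=∅∪out(1)=∅
  fail(15) 'cab': from fail(14)=4 chase 'b': 4 ⇒ 5;  out=∅∪out(5)=∅
  fail(20) 'ada': from fail(19)=1 chase 'a': 1→0 ⇒ 4;  out={5}∪out(4)={5}
  fail(10) 'bbda': from fail(9)=1 chase 'a': 1→0 ⇒ 4;  out=∅∪out(4)=∅
  fail(16) 'cabd': from fail(15)=5 chase 'd': 5→7→0 ⇒ 1;  out=∅∪out(1)=∅
  fail(11) 'bbdad': from fail(10)=4 chase 'd': 4 ⇒ 19;  out=∅∪out(19)=∅
  fail(17) 'cabdb': from fail(16)=1 chase 'b': 1 ⇒ 2;  out=∅∪out(2)=∅
  fail(12) 'bbdada': from fail(11)=19 chase 'a': 19 ⇒ 20;  out={3}∪out(20)={3,5}
  fail(18) 'cabdbb': from fail(17)=2 chase 'b': 2→7 ⇒ 8;  out={4}∪out(8)={2,4}

Text stream:
i=0 'c': node 0→13
i=1 'c': node 13→13 ·f
i=2 'a': node 13→14
i=3 'b': node 14→15
i=4 'd': node 15→16
i=5 'b': node 16→17
i=6 'b': node 17→18  emit P2@[5:6],P4@[1:6]
i=7 'd': node 18→9 ·f
i=8 'b': node 9→2 ·f
i=9 'd': node 2→3  emit P0@[7:9]
i=10 'b': node 3→2 ·f
i=11 'd': node 2→3  emit P0@[9:11]
i=12 'd': node 3→1 ·f
i=13 'b': node 1→2
i=14 'b': node 2→8 ·f  emit P2@[13:14]
i=15 'b': node 8→8 ·f  emit P2@[14:15]
i=16 'd': node 8→9
i=17 'a': node 9→10
i=18 'd': node 10→11
i=19 'a': node 11→12  emit P3@[14:19],P5@[17:19]
i=20 'b': node 12→5 ·f
i=21 'a': node 5→6  emit P1@[19:21]
i=22 'b': node 6→5 ·f
i=23 'a': node 5→6  emit P1@[21:23]
i=24 'a': node 6→4 ·f
i=25 'b': node 4→5
i=26 'a': node 5→6  emit P1@[24:26]
i=27 'a': node 6→4 ·f
i=28 'd': node 4→19
i=29 'a': node 19→20  emit P5@[27:29]
i=30 'c': node 20→13 ·f
i=31 'a': node 13→14
i=32 'b': node 14→15
i=33 'd': node 15→16
i=34 'b': node 16→17
i=35 'b': node 17→18  emit P2@[34:35],P4@[30:35]
i=36 'b': node 18→8 ·f  emit P2@[35:36]
i=37 'b': node 8→8 ·f  emit P2@[36:37]
i=38 'd': node 8→9
i=39 'a': node 9→10
i=40 'd': node 10→11

Result: [[6,2],[6,4],[9,0],[11,0],[14,2],[15,2],[19,3],[19,5],[21,1],[23,1],[26,1],[29,5],[35,2],[35,4],[36,2],[37,2]]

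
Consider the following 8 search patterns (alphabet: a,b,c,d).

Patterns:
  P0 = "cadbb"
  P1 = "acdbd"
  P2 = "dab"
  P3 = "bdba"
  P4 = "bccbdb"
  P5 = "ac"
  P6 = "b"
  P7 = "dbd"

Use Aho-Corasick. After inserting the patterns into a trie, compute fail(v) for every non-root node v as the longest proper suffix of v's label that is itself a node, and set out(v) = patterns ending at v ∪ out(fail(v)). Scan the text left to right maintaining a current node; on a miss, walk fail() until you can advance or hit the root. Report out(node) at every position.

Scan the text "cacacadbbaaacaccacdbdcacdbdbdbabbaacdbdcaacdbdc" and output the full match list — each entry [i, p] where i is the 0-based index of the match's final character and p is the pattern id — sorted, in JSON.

Construct AC machine:
Trie nodes:
  0='ε' goto a→6 b→14 c→1 d→11
  1='c' goto a→2
  2='ca' goto d→3
  3='cad' goto b→4
  4='cadb' goto b→5
  5='cadbb' goto ·  [P0 ends]
  6='a' goto c→7
  7='ac' goto d→8  [P5 ends]
  8='acd' goto b→9
  9='acdb' goto d→10
  10='acdbd' goto ·  [P1 ends]
  11='d' goto a→12 b→23
  12='da' goto b→13
  13='dab' goto ·  [P2 ends]
  14='b' goto c→18 d→15  [P6 ends]
  15='bd' goto b→16
  16='bdb' goto a→17
  17='bdba' goto ·  [P3 ends]
  18='bc' goto c→19
  19='bcc' goto b→20
  20='bccb' goto d→21
  21='bccbd' goto b→22
  22='bccbdb' goto ·  [P4 ends]
  23='db' goto d→24
  24='dbd' goto ·  [P7 ends]

Failure links (BFS by depth):
  fail(1) 'c': from fail(0)=0 chase 'c': 0 ⇒ 0;  out=∅∪out(0)=∅
  fail(6) 'a': from fail(0)=0 chase 'a': 0 ⇒ 0;  out=∅∪out(0)=∅
  fail(11) 'd': from fail(0)=0 chase 'd': 0 ⇒ 0;  out=∅∪out(0)=∅
  fail(14) 'b': from fail(0)=0 chase 'b': 0 ⇒ 0;  out={6}∪out(0)={6}
  fail(2) 'ca': from fail(1)=0 chase 'a': 0 ⇒ 6;  out=∅∪out(6)=∅
  fail(7) 'ac': from fail(6)=0 chase 'c': 0 ⇒ 1;  out={5}∪out(1)={5}
  fail(12) 'da': from fail(11)=0 chase 'a': 0 ⇒ 6;  out=∅∪out(6)=∅
  fail(15) 'bd': from fail(14)=0 chase 'd': 0 ⇒ 11;  out=∅∪out(11)=∅
  fail(18) 'bc': from fail(14)=0 chase 'c': 0 ⇒ 1;  out=∅∪out(1)=∅
  fail(23) 'db': from fail(11)=0 chase 'b': 0 ⇒ 14;  out=∅∪out(14)={6}
  fail(3) 'cad': from fail(2)=6 chase 'd': 6→0 ⇒ 11;  out=∅∪out(11)=∅
  fail(8) 'acd': from fail(7)=1 chase 'd': 1→0 ⇒ 11;  out=∅∪out(11)=∅
  fail(13) 'dab': from fail(12)=6 chase 'b': 6→0 ⇒ 14;  out={2}∪out(14)={2,6}
  fail(16) 'bdb': from fail(15)=11 chase 'b': 11 ⇒ 23;  out=∅∪out(23)={6}
  fail(19) 'bcc': from fail(18)=1 chase 'c': 1→0 ⇒ 1;  out=∅∪out(1)=∅
  fail(24) 'dbd': from fail(23)=14 chase 'd': 14 ⇒ 15;  out={7}∪out(15)={7}
  fail(4) 'cadb': from fail(3)=11 chase 'b': 11 ⇒ 23;  out=∅∪out(23)={6}
  fail(9) 'acdb': from fail(8)=11 chase 'b': 11 ⇒ 23;  out=∅∪out(23)={6}
  fail(17) 'bdba': from fail(16)=23 chase 'a': 23→14→0 ⇒ 6;  out={3}∪out(6)={3}
  fail(20) 'bccb': from fail(19)=1 chase 'b': 1→0 ⇒ 14;  out=∅∪out(14)={6}
  fail(5) 'cadbb': from fail(4)=23 chase 'b': 23→14→0 ⇒ 14;  out={0}∪out(14)={0,6}
  fail(10) 'acdbd': from fail(9)=23 chase 'd': 23 ⇒ 24;  out={1}∪out(24)={1,7}
  fail(21) 'bccbd': from fail(20)=14 chase 'd': 14 ⇒ 15;  out=∅∪out(15)=∅
  fail(22) 'bccbdb': from fail(21)=15 chase 'b': 15 ⇒ 16;  out={4}∪out(16)={4,6}

Scan:
i=0 'c': node 0→1
i=1 'a': node 1→2
i=2 'c': node 2→7 ·f  → match P5@[1:2]
i=3 'a': node 7→2 ·f
i=4 'c': node 2→7 ·f  → match P5@[3:4]
i=5 'a': node 7→2 ·f
i=6 'd': node 2→3
i=7 'b': node 3→4  → match P6@[7:7]
i=8 'b': node 4→5  → match P0@[4:8],P6@[8:8]
i=9 'a': node 5→6 ·f
i=10 'a': node 6→6 ·f
i=11 'a': node 6→6 ·f
i=12 'c': node 6→7  → match P5@[11:12]
i=13 'a': node 7→2 ·f
i=14 'c': node 2→7 ·f  → match P5@[13:14]
i=15 'c': node 7→1 ·f
i=16 'a': node 1→2
i=17 'c': node 2→7 ·f  → match P5@[16:17]
i=18 'd': node 7→8
i=19 'b': node 8→9  → match P6@[19:19]
i=20 'd': node 9→10  → match P1@[16:20],P7@[18:20]
i=21 'c': node 10→1 ·f
i=22 'a': node 1→2
i=23 'c': node 2→7 ·f  → match P5@[22:23]
i=24 'd': node 7→8
i=25 'b': node 8→9  → match P6@[25:25]
i=26 'd': node 9→10  → match P1@[22:26],P7@[24:26]
i=27 'b': node 10→16 ·f  → match P6@[27:27]
i=28 'd': node 16→24 ·f  → match P7@[26:28]
i=29 'b': node 24→16 ·f  → match P6@[29:29]
i=30 'a': node 16→17  → match P3@[27:30]
i=31 'b': node 17→14 ·f  → match P6@[31:31]
i=32 'b': node 14→14 ·f  → match P6@[32:32]
i=33 'a': node 14→6 ·f
i=34 'a': node 6→6 ·f
i=35 'c': node 6→7  → match P5@[34:35]
i=36 'd': node 7→8
i=37 'b': node 8→9  → match P6@[37:37]
i=38 'd': node 9→10  → match P1@[34:38],P7@[36:38]
i=39 'c': node 10→1 ·f
i=40 'a': node 1→2
i=41 'a': node 2→6 ·f
i=42 'c': node 6→7  → match P5@[41:42]
i=43 'd': node 7→8
i=44 'b': node 8→9  → match P6@[44:44]
i=45 'd': node 9→10  → match P1@[41:45],P7@[43:45]
i=46 'c': node 10→1 ·f

All matches (sorted): [[2,5],[4,5],[7,6],[8,0],[8,6],[12,5],[14,5],[17,5],[19,6],[20,1],[20,7],[23,5],[25,6],[26,1],[26,7],[27,6],[28,7],[29,6],[30,3],[31,6],[32,6],[35,5],[37,6],[38,1],[38,7],[42,5],[44,6],[45,1],[45,7]]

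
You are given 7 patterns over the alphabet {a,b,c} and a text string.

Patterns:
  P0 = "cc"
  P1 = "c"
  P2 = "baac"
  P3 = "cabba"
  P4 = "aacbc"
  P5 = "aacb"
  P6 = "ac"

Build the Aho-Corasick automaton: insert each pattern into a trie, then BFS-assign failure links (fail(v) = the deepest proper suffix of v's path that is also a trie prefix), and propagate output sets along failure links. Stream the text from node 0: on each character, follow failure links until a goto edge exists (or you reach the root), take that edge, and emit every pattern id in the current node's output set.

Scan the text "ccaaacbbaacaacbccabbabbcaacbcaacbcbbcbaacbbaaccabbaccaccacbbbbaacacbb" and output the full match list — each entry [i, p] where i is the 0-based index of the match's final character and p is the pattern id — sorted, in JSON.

Build automaton:
Trie nodes:
  n0 'ε': a→11 b→3 c→1
  n1 'c': a→7 c→2  [P1 ends]
  n2 'cc': ·  [P0 ends]
  n3 'b': a→4
  n4 'ba': a→5
  n5 'baa': c→6
  n6 'baac': ·  [P2 ends]
  n7 'ca': b→8
  n8 'cab': b→9
  n9 'cabb': a→10
  n10 'cabba': ·  [P3 ends]
  n11 'a': a→12 c→16
  n12 'aa': c→13
  n13 'aac': b→14
  n14 'aacb': c→15  [P5 ends]
  n15 'aacbc': ·  [P4 ends]
  n16 'ac': ·  [P6 ends]

Failure links (BFS by depth):
  n1('c'): parent n0 fail=0; on 'c' 0 → fail=0;  out {1}∪∅={1}
  n3('b'): parent n0 fail=0; on 'b' 0 → fail=0;  out ∅∪∅=∅
  n11('a'): parent n0 fail=0; on 'a' 0 → fail=0;  out ∅∪∅=∅
  n2('cc'): parent n1 fail=0; on 'c' 0 → fail=1;  out {0}∪{1}={0,1}
  n4('ba'): parent n3 fail=0; on 'a' 0 → fail=11;  out ∅∪∅=∅
  n7('ca'): parent n1 fail=0; on 'a' 0 → fail=11;  out ∅∪∅=∅
  n12('aa'): parent n11 fail=0; on 'a' 0 → fail=11;  out ∅∪∅=∅
  n16('ac'): parent n11 fail=0; on 'c' 0 → fail=1;  out {6}∪{1}={1,6}
  n5('baa'): parent n4 fail=11; on 'a' 11 → fail=12;  out ∅∪∅=∅
  n8('cab'): parent n7 fail=11; on 'b' 11→0 → fail=3;  out ∅∪∅=∅
  n13('aac'): parent n12 fail=11; on 'c' 11 → fail=16;  out ∅∪{1,6}={1,6}
  n6('baac'): parent n5 fail=12; on 'c' 12 → fail=13;  out {2}∪{1,6}={1,2,6}
  n9('cabb'): parent n8 fail=3; on 'b' 3→0 → fail=3;  out ∅∪∅=∅
  n14('aacb'): parent n13 fail=16; on 'b' 16→1→0 → fail=3;  out {5}∪∅={5}
  n10('cabba'): parent n9 fail=3; on 'a' 3 → fail=4;  out {3}∪∅={3}
  n15('aacbc'): parent n14 fail=3; on 'c' 3→0 → fail=1;  out {4}∪{1}={1,4}

Scan:
i=0 'c': node 0→1  emit P1@[0:0]
i=1 'c': node 1→2  emit P0@[0:1],P1@[1:1]
i=2 'a': node 2→7 (fail-walked)
i=3 'a': node 7→12 (fail-walked)
i=4 'a': node 12→12 (fail-walked)
i=5 'c': node 12→13  emit P1@[5:5],P6@[4:5]
i=6 'b': node 13→14  emit P5@[3:6]
i=7 'b': node 14→3 (fail-walked)
i=8 'a': node 3→4
i=9 'a': node 4→5
i=10 'c': node 5→6  emit P1@[10:10],P2@[7:10],P6@[9:10]
i=11 'a': node 6→7 (fail-walked)
i=12 'a': node 7→12 (fail-walked)
i=13 'c': node 12→13  emit P1@[13:13],P6@[12:13]
i=14 'b': node 13→14  emit P5@[11:14]
i=15 'c': node 14→15  emit P1@[15:15],P4@[11:15]
i=16 'c': node 15→2 (fail-walked)  emit P0@[15:16],P1@[16:16]
i=17 'a': node 2→7 (fail-walked)
i=18 'b': node 7→8
i=19 'b': node 8→9
i=20 'a': node 9→10  emit P3@[16:20]
i=21 'b': node 10→3 (fail-walked)
i=22 'b': node 3→3 (fail-walked)
i=23 'c': node 3→1 (fail-walked)  emit P1@[23:23]
i=24 'a': node 1→7
i=25 'a': node 7→12 (fail-walked)
i=26 'c': node 12→13  emit P1@[26:26],P6@[25:26]
i=27 'b': node 13→14  emit P5@[24:27]
i=28 'c': node 14→15  emit P1@[28:28],P4@[24:28]
i=29 'a': node 15→7 (fail-walked)
i=30 'a': node 7→12 (fail-walked)
i=31 'c': node 12→13  emit P1@[31:31],P6@[30:31]
i=32 'b': node 13→14  emit P5@[29:32]
i=33 'c': node 14→15  emit P1@[33:33],P4@[29:33]
i=34 'b': node 15→3 (fail-walked)
i=35 'b': node 3→3 (fail-walked)
i=36 'c': node 3→1 (fail-walked)  emit P1@[36:36]
i=37 'b': node 1→3 (fail-walked)
i=38 'a': node 3→4
i=39 'a': node 4→5
i=40 'c': node 5→6  emit P1@[40:40],P2@[37:40],P6@[39:40]
i=41 'b': node 6→14 (fail-walked)  emit P5@[38:41]
i=42 'b': node 14→3 (fail-walked)
i=43 'a': node 3→4
i=44 'a': node 4→5
i=45 'c': node 5→6  emit P1@[45:45],P2@[42:45],P6@[44:45]
i=46 'c': node 6→2 (fail-walked)  emit P0@[45:46],P1@[46:46]
i=47 'a': node 2→7 (fail-walked)
i=48 'b': node 7→8
i=49 'b': node 8→9
i=50 'a': node 9→10  emit P3@[46:50]
i=51 'c': node 10→16 (fail-walked)  emit P1@[51:51],P6@[50:51]
i=52 'c': node 16→2 (fail-walked)  emit P0@[51:52],P1@[52:52]
i=53 'a': node 2→7 (fail-walked)
i=54 'c': node 7→16 (fail-walked)  emit P1@[54:54],P6@[53:54]
i=55 'c': node 16→2 (fail-walked)  emit P0@[54:55],P1@[55:55]
i=56 'a': node 2→7 (fail-walked)
i=57 'c': node 7→16 (fail-walked)  emit P1@[57:57],P6@[56:57]
i=58 'b': node 16→3 (fail-walked)
i=59 'b': node 3→3 (fail-walked)
i=60 'b': node 3→3 (fail-walked)
i=61 'b': node 3→3 (fail-walked)
i=62 'a': node 3→4
i=63 'a': node 4→5
i=64 'c': node 5→6  emit P1@[64:64],P2@[61:64],P6@[63:64]
i=65 'a': node 6→7 (fail-walked)
i=66 'c': node 7→16 (fail-walked)  emit P1@[66:66],P6@[65:66]
i=67 'b': node 16→3 (fail-walked)
i=68 'b': node 3→3 (fail-walked)

Matches: [[0,1],[1,0],[1,1],[5,1],[5,6],[6,5],[10,1],[10,2],[10,6],[13,1],[13,6],[14,5],[15,1],[15,4],[16,0],[16,1],[20,3],[23,1],[26,1],[26,6],[27,5],[28,1],[28,4],[31,1],[31,6],[32,5],[33,1],[33,4],[36,1],[40,1],[40,2],[40,6],[41,5],[45,1],[45,2],[45,6],[46,0],[46,1],[50,3],[51,1],[51,6],[52,0],[52,1],[54,1],[54,6],[55,0],[55,1],[57,1],[57,6],[64,1],[64,2],[64,6],[66,1],[66,6]]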